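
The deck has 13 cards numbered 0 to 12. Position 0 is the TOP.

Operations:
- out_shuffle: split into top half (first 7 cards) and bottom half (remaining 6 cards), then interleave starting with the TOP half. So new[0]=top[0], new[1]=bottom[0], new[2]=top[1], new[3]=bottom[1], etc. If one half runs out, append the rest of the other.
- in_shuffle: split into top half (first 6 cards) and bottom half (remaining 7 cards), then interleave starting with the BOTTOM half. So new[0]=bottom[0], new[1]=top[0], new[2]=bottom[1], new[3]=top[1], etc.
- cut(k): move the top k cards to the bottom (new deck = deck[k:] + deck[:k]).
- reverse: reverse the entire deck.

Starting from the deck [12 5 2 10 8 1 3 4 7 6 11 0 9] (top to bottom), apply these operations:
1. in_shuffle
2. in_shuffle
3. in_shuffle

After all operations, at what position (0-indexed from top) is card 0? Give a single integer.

After op 1 (in_shuffle): [3 12 4 5 7 2 6 10 11 8 0 1 9]
After op 2 (in_shuffle): [6 3 10 12 11 4 8 5 0 7 1 2 9]
After op 3 (in_shuffle): [8 6 5 3 0 10 7 12 1 11 2 4 9]
Card 0 is at position 4.

Answer: 4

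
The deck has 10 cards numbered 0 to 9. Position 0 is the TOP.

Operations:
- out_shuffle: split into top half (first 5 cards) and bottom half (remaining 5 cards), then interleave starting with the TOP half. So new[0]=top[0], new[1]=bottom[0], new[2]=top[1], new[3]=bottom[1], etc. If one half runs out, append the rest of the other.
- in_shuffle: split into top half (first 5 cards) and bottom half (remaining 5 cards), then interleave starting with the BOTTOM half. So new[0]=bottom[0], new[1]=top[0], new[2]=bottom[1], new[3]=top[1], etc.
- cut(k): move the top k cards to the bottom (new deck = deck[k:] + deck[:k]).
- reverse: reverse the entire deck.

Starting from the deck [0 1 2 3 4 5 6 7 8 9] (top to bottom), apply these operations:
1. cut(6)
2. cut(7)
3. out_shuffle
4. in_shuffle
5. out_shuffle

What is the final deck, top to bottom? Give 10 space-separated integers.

After op 1 (cut(6)): [6 7 8 9 0 1 2 3 4 5]
After op 2 (cut(7)): [3 4 5 6 7 8 9 0 1 2]
After op 3 (out_shuffle): [3 8 4 9 5 0 6 1 7 2]
After op 4 (in_shuffle): [0 3 6 8 1 4 7 9 2 5]
After op 5 (out_shuffle): [0 4 3 7 6 9 8 2 1 5]

Answer: 0 4 3 7 6 9 8 2 1 5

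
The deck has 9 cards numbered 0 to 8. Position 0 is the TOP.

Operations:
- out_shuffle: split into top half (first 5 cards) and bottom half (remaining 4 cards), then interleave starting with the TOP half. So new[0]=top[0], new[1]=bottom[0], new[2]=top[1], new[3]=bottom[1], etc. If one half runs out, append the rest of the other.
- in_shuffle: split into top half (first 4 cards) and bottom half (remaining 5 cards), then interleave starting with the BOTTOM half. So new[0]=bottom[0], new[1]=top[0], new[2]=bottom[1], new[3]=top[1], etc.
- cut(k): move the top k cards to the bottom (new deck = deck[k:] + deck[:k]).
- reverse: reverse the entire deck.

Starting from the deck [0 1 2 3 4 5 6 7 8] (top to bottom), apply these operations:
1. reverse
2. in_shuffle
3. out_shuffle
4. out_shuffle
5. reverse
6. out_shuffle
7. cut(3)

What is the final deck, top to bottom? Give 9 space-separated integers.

Answer: 6 1 5 0 4 8 3 7 2

Derivation:
After op 1 (reverse): [8 7 6 5 4 3 2 1 0]
After op 2 (in_shuffle): [4 8 3 7 2 6 1 5 0]
After op 3 (out_shuffle): [4 6 8 1 3 5 7 0 2]
After op 4 (out_shuffle): [4 5 6 7 8 0 1 2 3]
After op 5 (reverse): [3 2 1 0 8 7 6 5 4]
After op 6 (out_shuffle): [3 7 2 6 1 5 0 4 8]
After op 7 (cut(3)): [6 1 5 0 4 8 3 7 2]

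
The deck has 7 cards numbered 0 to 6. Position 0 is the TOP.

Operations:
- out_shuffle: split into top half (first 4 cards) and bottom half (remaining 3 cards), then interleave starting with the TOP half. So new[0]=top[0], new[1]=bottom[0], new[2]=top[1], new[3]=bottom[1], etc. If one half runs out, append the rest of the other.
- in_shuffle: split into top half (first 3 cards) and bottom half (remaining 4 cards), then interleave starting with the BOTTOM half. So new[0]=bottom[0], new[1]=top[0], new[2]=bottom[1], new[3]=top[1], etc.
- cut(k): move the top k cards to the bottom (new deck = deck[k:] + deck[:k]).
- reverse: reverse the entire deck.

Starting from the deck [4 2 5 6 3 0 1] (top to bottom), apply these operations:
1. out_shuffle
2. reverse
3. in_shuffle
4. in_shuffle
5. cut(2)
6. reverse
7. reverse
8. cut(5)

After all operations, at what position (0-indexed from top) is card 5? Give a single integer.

After op 1 (out_shuffle): [4 3 2 0 5 1 6]
After op 2 (reverse): [6 1 5 0 2 3 4]
After op 3 (in_shuffle): [0 6 2 1 3 5 4]
After op 4 (in_shuffle): [1 0 3 6 5 2 4]
After op 5 (cut(2)): [3 6 5 2 4 1 0]
After op 6 (reverse): [0 1 4 2 5 6 3]
After op 7 (reverse): [3 6 5 2 4 1 0]
After op 8 (cut(5)): [1 0 3 6 5 2 4]
Card 5 is at position 4.

Answer: 4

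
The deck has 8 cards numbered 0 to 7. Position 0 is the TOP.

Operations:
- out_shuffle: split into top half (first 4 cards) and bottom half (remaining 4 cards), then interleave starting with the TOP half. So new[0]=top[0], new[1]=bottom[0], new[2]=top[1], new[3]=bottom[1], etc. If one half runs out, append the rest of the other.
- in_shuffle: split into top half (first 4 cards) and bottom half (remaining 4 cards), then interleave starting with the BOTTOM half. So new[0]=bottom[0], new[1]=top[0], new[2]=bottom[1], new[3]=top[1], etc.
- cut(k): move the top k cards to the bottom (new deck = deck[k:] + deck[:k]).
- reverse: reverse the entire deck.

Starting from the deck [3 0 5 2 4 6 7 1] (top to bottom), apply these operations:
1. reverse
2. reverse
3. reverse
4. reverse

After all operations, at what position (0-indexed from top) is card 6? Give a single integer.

After op 1 (reverse): [1 7 6 4 2 5 0 3]
After op 2 (reverse): [3 0 5 2 4 6 7 1]
After op 3 (reverse): [1 7 6 4 2 5 0 3]
After op 4 (reverse): [3 0 5 2 4 6 7 1]
Card 6 is at position 5.

Answer: 5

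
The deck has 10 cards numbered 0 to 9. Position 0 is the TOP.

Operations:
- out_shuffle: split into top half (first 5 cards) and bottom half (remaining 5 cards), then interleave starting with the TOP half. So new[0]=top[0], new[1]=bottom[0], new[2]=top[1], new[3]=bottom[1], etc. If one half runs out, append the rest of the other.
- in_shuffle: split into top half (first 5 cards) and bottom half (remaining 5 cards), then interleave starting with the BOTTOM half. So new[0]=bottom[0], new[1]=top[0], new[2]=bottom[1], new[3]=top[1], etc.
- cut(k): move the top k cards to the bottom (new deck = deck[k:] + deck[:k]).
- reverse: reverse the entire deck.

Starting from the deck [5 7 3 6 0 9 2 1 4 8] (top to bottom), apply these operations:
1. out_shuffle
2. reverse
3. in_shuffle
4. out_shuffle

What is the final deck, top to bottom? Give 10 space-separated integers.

After op 1 (out_shuffle): [5 9 7 2 3 1 6 4 0 8]
After op 2 (reverse): [8 0 4 6 1 3 2 7 9 5]
After op 3 (in_shuffle): [3 8 2 0 7 4 9 6 5 1]
After op 4 (out_shuffle): [3 4 8 9 2 6 0 5 7 1]

Answer: 3 4 8 9 2 6 0 5 7 1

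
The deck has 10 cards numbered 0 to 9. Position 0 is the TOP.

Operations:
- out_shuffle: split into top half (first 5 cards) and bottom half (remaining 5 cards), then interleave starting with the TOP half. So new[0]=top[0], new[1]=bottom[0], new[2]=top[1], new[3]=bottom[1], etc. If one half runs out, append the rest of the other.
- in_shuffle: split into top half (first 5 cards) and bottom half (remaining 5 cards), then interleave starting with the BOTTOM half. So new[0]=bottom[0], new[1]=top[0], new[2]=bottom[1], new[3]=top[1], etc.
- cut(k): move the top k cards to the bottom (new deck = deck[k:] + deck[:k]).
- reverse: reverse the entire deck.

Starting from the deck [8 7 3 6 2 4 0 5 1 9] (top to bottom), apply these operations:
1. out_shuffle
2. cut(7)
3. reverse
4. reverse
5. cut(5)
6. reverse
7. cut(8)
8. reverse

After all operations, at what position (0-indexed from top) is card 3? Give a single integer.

Answer: 0

Derivation:
After op 1 (out_shuffle): [8 4 7 0 3 5 6 1 2 9]
After op 2 (cut(7)): [1 2 9 8 4 7 0 3 5 6]
After op 3 (reverse): [6 5 3 0 7 4 8 9 2 1]
After op 4 (reverse): [1 2 9 8 4 7 0 3 5 6]
After op 5 (cut(5)): [7 0 3 5 6 1 2 9 8 4]
After op 6 (reverse): [4 8 9 2 1 6 5 3 0 7]
After op 7 (cut(8)): [0 7 4 8 9 2 1 6 5 3]
After op 8 (reverse): [3 5 6 1 2 9 8 4 7 0]
Card 3 is at position 0.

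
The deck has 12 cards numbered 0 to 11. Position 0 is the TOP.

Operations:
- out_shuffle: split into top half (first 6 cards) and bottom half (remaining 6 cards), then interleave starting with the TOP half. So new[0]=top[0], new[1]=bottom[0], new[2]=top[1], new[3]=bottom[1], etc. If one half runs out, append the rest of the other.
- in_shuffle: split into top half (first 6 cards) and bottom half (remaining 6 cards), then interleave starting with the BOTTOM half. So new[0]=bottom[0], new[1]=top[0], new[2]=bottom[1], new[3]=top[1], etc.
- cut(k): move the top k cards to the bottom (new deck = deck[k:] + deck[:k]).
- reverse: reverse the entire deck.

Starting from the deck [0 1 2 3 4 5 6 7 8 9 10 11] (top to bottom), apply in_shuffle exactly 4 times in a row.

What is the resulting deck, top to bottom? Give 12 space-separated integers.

Answer: 8 4 0 9 5 1 10 6 2 11 7 3

Derivation:
After op 1 (in_shuffle): [6 0 7 1 8 2 9 3 10 4 11 5]
After op 2 (in_shuffle): [9 6 3 0 10 7 4 1 11 8 5 2]
After op 3 (in_shuffle): [4 9 1 6 11 3 8 0 5 10 2 7]
After op 4 (in_shuffle): [8 4 0 9 5 1 10 6 2 11 7 3]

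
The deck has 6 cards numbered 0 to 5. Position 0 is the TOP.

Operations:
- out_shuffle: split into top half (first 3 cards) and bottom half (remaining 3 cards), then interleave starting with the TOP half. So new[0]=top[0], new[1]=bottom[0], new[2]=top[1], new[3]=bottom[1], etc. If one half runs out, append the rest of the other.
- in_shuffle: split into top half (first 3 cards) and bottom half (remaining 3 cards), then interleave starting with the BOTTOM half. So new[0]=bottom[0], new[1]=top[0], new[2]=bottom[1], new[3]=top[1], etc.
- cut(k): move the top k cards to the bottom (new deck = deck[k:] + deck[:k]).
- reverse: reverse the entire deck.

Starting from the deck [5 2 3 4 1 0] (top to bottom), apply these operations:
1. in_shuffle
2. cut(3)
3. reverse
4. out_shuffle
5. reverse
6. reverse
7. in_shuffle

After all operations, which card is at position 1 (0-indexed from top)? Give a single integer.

Answer: 1

Derivation:
After op 1 (in_shuffle): [4 5 1 2 0 3]
After op 2 (cut(3)): [2 0 3 4 5 1]
After op 3 (reverse): [1 5 4 3 0 2]
After op 4 (out_shuffle): [1 3 5 0 4 2]
After op 5 (reverse): [2 4 0 5 3 1]
After op 6 (reverse): [1 3 5 0 4 2]
After op 7 (in_shuffle): [0 1 4 3 2 5]
Position 1: card 1.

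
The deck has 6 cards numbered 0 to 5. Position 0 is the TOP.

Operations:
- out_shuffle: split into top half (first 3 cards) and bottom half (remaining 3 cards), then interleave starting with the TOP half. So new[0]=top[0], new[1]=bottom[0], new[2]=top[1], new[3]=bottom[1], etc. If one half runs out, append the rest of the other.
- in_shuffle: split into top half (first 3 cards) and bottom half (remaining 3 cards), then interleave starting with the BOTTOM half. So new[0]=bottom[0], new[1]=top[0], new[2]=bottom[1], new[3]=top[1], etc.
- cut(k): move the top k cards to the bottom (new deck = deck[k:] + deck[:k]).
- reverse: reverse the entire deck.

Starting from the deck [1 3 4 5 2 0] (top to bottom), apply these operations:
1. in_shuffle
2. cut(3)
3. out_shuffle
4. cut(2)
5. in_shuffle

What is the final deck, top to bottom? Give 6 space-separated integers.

After op 1 (in_shuffle): [5 1 2 3 0 4]
After op 2 (cut(3)): [3 0 4 5 1 2]
After op 3 (out_shuffle): [3 5 0 1 4 2]
After op 4 (cut(2)): [0 1 4 2 3 5]
After op 5 (in_shuffle): [2 0 3 1 5 4]

Answer: 2 0 3 1 5 4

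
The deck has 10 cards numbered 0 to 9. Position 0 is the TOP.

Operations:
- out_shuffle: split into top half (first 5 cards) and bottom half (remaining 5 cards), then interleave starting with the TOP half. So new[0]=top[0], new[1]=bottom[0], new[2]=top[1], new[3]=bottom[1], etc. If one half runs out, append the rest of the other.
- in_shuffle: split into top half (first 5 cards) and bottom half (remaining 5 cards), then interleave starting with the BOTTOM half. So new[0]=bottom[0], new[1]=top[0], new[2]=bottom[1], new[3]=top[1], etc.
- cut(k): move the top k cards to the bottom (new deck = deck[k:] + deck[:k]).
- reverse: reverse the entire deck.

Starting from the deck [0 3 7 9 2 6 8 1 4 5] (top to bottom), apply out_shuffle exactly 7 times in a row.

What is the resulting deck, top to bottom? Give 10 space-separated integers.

Answer: 0 6 3 8 7 1 9 4 2 5

Derivation:
After op 1 (out_shuffle): [0 6 3 8 7 1 9 4 2 5]
After op 2 (out_shuffle): [0 1 6 9 3 4 8 2 7 5]
After op 3 (out_shuffle): [0 4 1 8 6 2 9 7 3 5]
After op 4 (out_shuffle): [0 2 4 9 1 7 8 3 6 5]
After op 5 (out_shuffle): [0 7 2 8 4 3 9 6 1 5]
After op 6 (out_shuffle): [0 3 7 9 2 6 8 1 4 5]
After op 7 (out_shuffle): [0 6 3 8 7 1 9 4 2 5]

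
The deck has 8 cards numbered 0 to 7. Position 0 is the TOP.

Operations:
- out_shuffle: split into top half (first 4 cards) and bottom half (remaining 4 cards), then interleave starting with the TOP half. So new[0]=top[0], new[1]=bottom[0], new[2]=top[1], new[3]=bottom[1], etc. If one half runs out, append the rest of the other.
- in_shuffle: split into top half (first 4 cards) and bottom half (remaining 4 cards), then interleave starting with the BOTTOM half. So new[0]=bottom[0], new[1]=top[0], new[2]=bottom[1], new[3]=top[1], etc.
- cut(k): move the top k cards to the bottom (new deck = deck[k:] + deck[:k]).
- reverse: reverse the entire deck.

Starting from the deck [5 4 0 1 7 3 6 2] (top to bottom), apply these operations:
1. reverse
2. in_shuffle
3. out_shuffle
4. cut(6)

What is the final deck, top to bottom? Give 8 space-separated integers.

After op 1 (reverse): [2 6 3 7 1 0 4 5]
After op 2 (in_shuffle): [1 2 0 6 4 3 5 7]
After op 3 (out_shuffle): [1 4 2 3 0 5 6 7]
After op 4 (cut(6)): [6 7 1 4 2 3 0 5]

Answer: 6 7 1 4 2 3 0 5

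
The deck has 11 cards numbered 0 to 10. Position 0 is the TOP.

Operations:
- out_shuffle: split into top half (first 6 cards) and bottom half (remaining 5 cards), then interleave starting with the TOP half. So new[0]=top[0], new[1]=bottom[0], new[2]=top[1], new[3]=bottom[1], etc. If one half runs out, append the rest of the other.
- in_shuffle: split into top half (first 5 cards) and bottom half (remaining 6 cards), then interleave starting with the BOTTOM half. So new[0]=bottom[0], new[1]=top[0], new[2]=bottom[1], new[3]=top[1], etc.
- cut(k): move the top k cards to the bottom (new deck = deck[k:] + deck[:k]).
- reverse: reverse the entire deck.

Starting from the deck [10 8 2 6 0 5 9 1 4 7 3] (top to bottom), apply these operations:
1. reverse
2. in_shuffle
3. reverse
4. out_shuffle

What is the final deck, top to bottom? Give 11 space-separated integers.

After op 1 (reverse): [3 7 4 1 9 5 0 6 2 8 10]
After op 2 (in_shuffle): [5 3 0 7 6 4 2 1 8 9 10]
After op 3 (reverse): [10 9 8 1 2 4 6 7 0 3 5]
After op 4 (out_shuffle): [10 6 9 7 8 0 1 3 2 5 4]

Answer: 10 6 9 7 8 0 1 3 2 5 4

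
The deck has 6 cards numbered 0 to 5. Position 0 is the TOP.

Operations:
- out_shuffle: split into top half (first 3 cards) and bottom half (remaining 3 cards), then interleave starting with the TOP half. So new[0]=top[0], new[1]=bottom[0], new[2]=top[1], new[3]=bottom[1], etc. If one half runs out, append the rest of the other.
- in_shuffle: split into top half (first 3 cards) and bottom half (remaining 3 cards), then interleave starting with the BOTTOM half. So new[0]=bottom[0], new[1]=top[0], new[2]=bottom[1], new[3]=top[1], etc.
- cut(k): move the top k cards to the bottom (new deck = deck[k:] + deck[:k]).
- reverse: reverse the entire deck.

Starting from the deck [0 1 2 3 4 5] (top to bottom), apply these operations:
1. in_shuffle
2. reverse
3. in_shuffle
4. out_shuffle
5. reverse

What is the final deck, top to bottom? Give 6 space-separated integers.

Answer: 1 0 3 2 5 4

Derivation:
After op 1 (in_shuffle): [3 0 4 1 5 2]
After op 2 (reverse): [2 5 1 4 0 3]
After op 3 (in_shuffle): [4 2 0 5 3 1]
After op 4 (out_shuffle): [4 5 2 3 0 1]
After op 5 (reverse): [1 0 3 2 5 4]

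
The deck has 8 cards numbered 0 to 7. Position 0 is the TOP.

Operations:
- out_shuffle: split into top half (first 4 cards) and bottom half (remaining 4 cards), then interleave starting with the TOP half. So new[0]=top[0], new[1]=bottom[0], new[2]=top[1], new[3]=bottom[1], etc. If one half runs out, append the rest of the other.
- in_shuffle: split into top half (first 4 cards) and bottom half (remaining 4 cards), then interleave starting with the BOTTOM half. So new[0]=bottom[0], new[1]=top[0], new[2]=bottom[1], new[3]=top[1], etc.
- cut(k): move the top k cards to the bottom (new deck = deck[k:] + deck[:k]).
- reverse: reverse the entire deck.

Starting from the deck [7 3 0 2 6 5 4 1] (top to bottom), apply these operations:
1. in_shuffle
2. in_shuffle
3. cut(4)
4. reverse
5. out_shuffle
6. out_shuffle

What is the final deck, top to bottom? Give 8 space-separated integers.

Answer: 7 6 3 5 0 4 2 1

Derivation:
After op 1 (in_shuffle): [6 7 5 3 4 0 1 2]
After op 2 (in_shuffle): [4 6 0 7 1 5 2 3]
After op 3 (cut(4)): [1 5 2 3 4 6 0 7]
After op 4 (reverse): [7 0 6 4 3 2 5 1]
After op 5 (out_shuffle): [7 3 0 2 6 5 4 1]
After op 6 (out_shuffle): [7 6 3 5 0 4 2 1]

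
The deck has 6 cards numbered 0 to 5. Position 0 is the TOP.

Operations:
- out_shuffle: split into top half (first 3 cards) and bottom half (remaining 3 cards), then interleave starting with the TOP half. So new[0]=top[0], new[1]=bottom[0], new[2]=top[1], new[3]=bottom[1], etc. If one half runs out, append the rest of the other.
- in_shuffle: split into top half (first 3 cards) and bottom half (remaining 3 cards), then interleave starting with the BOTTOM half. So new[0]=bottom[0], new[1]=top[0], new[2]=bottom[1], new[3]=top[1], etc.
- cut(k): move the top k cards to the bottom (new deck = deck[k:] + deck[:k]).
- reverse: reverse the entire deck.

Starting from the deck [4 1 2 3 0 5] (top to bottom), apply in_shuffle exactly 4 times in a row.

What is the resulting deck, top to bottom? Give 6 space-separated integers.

After op 1 (in_shuffle): [3 4 0 1 5 2]
After op 2 (in_shuffle): [1 3 5 4 2 0]
After op 3 (in_shuffle): [4 1 2 3 0 5]
After op 4 (in_shuffle): [3 4 0 1 5 2]

Answer: 3 4 0 1 5 2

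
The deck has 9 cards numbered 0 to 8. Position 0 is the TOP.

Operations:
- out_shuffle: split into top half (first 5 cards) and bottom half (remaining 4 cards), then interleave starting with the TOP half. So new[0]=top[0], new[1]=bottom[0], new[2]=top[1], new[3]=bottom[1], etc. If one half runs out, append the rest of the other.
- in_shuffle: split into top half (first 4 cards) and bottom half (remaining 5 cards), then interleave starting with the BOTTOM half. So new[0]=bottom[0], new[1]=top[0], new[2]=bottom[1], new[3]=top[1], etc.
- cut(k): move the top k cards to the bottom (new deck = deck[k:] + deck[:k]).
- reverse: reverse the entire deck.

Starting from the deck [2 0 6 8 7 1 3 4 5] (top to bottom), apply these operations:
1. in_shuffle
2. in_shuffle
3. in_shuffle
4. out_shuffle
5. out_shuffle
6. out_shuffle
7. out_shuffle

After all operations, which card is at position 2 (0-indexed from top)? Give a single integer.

After op 1 (in_shuffle): [7 2 1 0 3 6 4 8 5]
After op 2 (in_shuffle): [3 7 6 2 4 1 8 0 5]
After op 3 (in_shuffle): [4 3 1 7 8 6 0 2 5]
After op 4 (out_shuffle): [4 6 3 0 1 2 7 5 8]
After op 5 (out_shuffle): [4 2 6 7 3 5 0 8 1]
After op 6 (out_shuffle): [4 5 2 0 6 8 7 1 3]
After op 7 (out_shuffle): [4 8 5 7 2 1 0 3 6]
Position 2: card 5.

Answer: 5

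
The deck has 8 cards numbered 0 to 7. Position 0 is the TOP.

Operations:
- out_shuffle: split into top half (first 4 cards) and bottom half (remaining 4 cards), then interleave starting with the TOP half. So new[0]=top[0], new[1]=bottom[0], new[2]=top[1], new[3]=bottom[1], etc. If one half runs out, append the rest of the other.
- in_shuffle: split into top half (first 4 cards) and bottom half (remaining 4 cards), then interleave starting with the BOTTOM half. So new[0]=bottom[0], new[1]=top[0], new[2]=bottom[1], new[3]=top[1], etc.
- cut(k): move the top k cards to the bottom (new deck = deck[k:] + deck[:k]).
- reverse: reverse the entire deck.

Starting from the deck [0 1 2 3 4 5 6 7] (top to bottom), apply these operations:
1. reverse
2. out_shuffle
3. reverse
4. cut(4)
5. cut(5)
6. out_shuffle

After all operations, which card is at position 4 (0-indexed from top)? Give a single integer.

Answer: 5

Derivation:
After op 1 (reverse): [7 6 5 4 3 2 1 0]
After op 2 (out_shuffle): [7 3 6 2 5 1 4 0]
After op 3 (reverse): [0 4 1 5 2 6 3 7]
After op 4 (cut(4)): [2 6 3 7 0 4 1 5]
After op 5 (cut(5)): [4 1 5 2 6 3 7 0]
After op 6 (out_shuffle): [4 6 1 3 5 7 2 0]
Position 4: card 5.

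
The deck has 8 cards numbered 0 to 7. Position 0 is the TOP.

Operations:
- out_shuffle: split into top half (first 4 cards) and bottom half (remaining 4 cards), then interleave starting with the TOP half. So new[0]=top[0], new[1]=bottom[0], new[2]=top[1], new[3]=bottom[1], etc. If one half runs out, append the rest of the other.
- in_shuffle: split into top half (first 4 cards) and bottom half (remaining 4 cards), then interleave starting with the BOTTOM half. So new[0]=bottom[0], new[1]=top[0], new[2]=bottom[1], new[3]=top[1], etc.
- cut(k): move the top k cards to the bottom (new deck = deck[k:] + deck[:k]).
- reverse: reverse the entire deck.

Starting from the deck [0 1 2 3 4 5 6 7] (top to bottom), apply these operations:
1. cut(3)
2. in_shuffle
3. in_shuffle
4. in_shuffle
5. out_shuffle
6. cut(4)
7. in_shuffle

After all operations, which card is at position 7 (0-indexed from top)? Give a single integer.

After op 1 (cut(3)): [3 4 5 6 7 0 1 2]
After op 2 (in_shuffle): [7 3 0 4 1 5 2 6]
After op 3 (in_shuffle): [1 7 5 3 2 0 6 4]
After op 4 (in_shuffle): [2 1 0 7 6 5 4 3]
After op 5 (out_shuffle): [2 6 1 5 0 4 7 3]
After op 6 (cut(4)): [0 4 7 3 2 6 1 5]
After op 7 (in_shuffle): [2 0 6 4 1 7 5 3]
Position 7: card 3.

Answer: 3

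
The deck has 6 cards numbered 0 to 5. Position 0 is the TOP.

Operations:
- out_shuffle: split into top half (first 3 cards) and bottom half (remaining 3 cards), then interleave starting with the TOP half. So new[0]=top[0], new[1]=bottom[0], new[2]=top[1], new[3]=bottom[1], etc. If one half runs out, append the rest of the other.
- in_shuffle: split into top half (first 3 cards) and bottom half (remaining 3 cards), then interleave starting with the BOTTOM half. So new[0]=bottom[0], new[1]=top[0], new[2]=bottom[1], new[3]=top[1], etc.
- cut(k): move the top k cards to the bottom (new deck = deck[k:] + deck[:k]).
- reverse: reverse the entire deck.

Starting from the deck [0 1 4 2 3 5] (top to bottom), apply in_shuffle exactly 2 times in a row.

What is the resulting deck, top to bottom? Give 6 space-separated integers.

Answer: 1 2 5 0 4 3

Derivation:
After op 1 (in_shuffle): [2 0 3 1 5 4]
After op 2 (in_shuffle): [1 2 5 0 4 3]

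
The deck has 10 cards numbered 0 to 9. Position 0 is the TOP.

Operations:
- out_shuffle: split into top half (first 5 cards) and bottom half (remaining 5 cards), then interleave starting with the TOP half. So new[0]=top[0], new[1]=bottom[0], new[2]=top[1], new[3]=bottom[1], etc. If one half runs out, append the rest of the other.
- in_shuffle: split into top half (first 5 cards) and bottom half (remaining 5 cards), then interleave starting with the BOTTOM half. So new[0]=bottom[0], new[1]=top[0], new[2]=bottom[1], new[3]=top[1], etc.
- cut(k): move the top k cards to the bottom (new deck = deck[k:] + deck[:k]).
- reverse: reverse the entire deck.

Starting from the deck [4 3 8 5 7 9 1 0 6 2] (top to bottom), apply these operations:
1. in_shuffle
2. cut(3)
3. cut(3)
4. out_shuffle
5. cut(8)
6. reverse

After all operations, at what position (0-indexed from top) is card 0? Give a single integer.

Answer: 0

Derivation:
After op 1 (in_shuffle): [9 4 1 3 0 8 6 5 2 7]
After op 2 (cut(3)): [3 0 8 6 5 2 7 9 4 1]
After op 3 (cut(3)): [6 5 2 7 9 4 1 3 0 8]
After op 4 (out_shuffle): [6 4 5 1 2 3 7 0 9 8]
After op 5 (cut(8)): [9 8 6 4 5 1 2 3 7 0]
After op 6 (reverse): [0 7 3 2 1 5 4 6 8 9]
Card 0 is at position 0.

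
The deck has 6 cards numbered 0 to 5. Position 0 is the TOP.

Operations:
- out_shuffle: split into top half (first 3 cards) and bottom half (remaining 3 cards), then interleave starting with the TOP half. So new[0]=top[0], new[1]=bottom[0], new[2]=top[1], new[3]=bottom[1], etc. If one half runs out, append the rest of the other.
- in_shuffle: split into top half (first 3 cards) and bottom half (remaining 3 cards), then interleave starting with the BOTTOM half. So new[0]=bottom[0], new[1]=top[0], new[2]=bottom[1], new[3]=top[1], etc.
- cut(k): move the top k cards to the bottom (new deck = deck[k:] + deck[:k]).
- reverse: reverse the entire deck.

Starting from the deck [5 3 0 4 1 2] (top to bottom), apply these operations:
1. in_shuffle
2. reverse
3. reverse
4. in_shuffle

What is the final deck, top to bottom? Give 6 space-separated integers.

Answer: 3 4 2 5 0 1

Derivation:
After op 1 (in_shuffle): [4 5 1 3 2 0]
After op 2 (reverse): [0 2 3 1 5 4]
After op 3 (reverse): [4 5 1 3 2 0]
After op 4 (in_shuffle): [3 4 2 5 0 1]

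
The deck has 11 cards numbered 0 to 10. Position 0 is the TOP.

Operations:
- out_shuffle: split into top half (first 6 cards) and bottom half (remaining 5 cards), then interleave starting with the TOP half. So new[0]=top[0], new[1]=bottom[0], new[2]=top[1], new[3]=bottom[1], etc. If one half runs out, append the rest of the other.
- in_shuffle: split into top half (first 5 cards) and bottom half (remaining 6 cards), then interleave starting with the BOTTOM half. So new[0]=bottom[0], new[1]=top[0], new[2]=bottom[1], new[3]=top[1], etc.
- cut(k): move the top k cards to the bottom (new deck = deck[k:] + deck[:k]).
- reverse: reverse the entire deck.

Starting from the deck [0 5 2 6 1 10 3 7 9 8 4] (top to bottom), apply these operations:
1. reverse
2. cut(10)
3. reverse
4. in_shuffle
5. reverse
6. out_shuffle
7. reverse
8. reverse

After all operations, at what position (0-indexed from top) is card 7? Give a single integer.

After op 1 (reverse): [4 8 9 7 3 10 1 6 2 5 0]
After op 2 (cut(10)): [0 4 8 9 7 3 10 1 6 2 5]
After op 3 (reverse): [5 2 6 1 10 3 7 9 8 4 0]
After op 4 (in_shuffle): [3 5 7 2 9 6 8 1 4 10 0]
After op 5 (reverse): [0 10 4 1 8 6 9 2 7 5 3]
After op 6 (out_shuffle): [0 9 10 2 4 7 1 5 8 3 6]
After op 7 (reverse): [6 3 8 5 1 7 4 2 10 9 0]
After op 8 (reverse): [0 9 10 2 4 7 1 5 8 3 6]
Card 7 is at position 5.

Answer: 5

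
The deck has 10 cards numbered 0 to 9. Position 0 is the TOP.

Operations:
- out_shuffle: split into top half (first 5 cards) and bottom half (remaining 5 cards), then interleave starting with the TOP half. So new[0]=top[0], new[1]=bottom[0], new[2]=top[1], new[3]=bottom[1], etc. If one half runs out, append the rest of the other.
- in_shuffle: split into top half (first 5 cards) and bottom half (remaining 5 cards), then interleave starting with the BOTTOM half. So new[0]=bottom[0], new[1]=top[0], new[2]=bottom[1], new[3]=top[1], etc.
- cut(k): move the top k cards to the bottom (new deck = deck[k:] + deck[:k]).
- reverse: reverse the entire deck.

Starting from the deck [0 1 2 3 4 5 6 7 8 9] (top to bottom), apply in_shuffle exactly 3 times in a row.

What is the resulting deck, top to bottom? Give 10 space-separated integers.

Answer: 6 2 9 5 1 8 4 0 7 3

Derivation:
After op 1 (in_shuffle): [5 0 6 1 7 2 8 3 9 4]
After op 2 (in_shuffle): [2 5 8 0 3 6 9 1 4 7]
After op 3 (in_shuffle): [6 2 9 5 1 8 4 0 7 3]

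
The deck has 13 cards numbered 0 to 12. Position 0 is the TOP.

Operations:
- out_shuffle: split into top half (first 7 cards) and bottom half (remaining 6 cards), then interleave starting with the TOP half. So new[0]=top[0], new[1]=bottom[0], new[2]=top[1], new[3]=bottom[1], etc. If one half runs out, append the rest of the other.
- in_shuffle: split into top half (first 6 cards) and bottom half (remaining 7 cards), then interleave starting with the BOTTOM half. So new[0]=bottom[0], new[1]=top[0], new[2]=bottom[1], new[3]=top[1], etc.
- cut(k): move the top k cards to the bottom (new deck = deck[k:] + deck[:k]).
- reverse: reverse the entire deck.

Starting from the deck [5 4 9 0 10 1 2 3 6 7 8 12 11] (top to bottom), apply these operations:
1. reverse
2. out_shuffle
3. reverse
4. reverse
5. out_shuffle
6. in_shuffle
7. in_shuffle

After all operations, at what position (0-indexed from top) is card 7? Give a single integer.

Answer: 12

Derivation:
After op 1 (reverse): [11 12 8 7 6 3 2 1 10 0 9 4 5]
After op 2 (out_shuffle): [11 1 12 10 8 0 7 9 6 4 3 5 2]
After op 3 (reverse): [2 5 3 4 6 9 7 0 8 10 12 1 11]
After op 4 (reverse): [11 1 12 10 8 0 7 9 6 4 3 5 2]
After op 5 (out_shuffle): [11 9 1 6 12 4 10 3 8 5 0 2 7]
After op 6 (in_shuffle): [10 11 3 9 8 1 5 6 0 12 2 4 7]
After op 7 (in_shuffle): [5 10 6 11 0 3 12 9 2 8 4 1 7]
Card 7 is at position 12.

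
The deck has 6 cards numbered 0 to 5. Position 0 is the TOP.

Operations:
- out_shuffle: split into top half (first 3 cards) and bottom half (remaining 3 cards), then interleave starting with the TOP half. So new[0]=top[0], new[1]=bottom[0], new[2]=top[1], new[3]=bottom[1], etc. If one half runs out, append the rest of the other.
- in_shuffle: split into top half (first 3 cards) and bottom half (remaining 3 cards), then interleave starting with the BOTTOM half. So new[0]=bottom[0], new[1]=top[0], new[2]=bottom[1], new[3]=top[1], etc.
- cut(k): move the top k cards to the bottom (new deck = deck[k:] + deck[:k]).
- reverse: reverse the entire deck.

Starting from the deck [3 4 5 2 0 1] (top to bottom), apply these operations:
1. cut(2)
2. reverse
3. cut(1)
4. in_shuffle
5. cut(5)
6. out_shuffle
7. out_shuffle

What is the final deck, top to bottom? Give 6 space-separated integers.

Answer: 0 1 5 3 2 4

Derivation:
After op 1 (cut(2)): [5 2 0 1 3 4]
After op 2 (reverse): [4 3 1 0 2 5]
After op 3 (cut(1)): [3 1 0 2 5 4]
After op 4 (in_shuffle): [2 3 5 1 4 0]
After op 5 (cut(5)): [0 2 3 5 1 4]
After op 6 (out_shuffle): [0 5 2 1 3 4]
After op 7 (out_shuffle): [0 1 5 3 2 4]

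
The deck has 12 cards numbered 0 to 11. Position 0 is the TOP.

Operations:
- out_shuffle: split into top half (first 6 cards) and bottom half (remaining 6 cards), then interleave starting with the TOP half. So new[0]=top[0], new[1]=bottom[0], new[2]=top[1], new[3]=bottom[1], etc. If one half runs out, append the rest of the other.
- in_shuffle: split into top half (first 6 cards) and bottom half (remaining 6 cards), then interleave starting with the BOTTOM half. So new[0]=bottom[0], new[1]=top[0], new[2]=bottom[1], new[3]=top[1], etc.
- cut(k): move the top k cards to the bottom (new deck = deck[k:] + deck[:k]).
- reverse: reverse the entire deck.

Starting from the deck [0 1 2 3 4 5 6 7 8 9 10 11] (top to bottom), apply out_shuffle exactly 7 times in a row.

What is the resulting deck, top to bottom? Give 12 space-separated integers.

After op 1 (out_shuffle): [0 6 1 7 2 8 3 9 4 10 5 11]
After op 2 (out_shuffle): [0 3 6 9 1 4 7 10 2 5 8 11]
After op 3 (out_shuffle): [0 7 3 10 6 2 9 5 1 8 4 11]
After op 4 (out_shuffle): [0 9 7 5 3 1 10 8 6 4 2 11]
After op 5 (out_shuffle): [0 10 9 8 7 6 5 4 3 2 1 11]
After op 6 (out_shuffle): [0 5 10 4 9 3 8 2 7 1 6 11]
After op 7 (out_shuffle): [0 8 5 2 10 7 4 1 9 6 3 11]

Answer: 0 8 5 2 10 7 4 1 9 6 3 11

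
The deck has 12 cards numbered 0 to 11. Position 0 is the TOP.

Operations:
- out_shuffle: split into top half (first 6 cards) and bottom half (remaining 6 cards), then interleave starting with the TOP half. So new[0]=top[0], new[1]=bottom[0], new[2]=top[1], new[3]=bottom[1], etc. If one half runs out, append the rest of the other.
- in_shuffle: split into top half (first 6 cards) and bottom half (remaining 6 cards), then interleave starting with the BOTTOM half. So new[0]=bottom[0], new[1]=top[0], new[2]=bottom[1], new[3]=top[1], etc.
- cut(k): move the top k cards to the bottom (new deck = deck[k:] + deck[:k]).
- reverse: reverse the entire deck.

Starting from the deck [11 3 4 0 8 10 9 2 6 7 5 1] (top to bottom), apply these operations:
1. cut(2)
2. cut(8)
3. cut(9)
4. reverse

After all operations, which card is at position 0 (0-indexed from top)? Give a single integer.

After op 1 (cut(2)): [4 0 8 10 9 2 6 7 5 1 11 3]
After op 2 (cut(8)): [5 1 11 3 4 0 8 10 9 2 6 7]
After op 3 (cut(9)): [2 6 7 5 1 11 3 4 0 8 10 9]
After op 4 (reverse): [9 10 8 0 4 3 11 1 5 7 6 2]
Position 0: card 9.

Answer: 9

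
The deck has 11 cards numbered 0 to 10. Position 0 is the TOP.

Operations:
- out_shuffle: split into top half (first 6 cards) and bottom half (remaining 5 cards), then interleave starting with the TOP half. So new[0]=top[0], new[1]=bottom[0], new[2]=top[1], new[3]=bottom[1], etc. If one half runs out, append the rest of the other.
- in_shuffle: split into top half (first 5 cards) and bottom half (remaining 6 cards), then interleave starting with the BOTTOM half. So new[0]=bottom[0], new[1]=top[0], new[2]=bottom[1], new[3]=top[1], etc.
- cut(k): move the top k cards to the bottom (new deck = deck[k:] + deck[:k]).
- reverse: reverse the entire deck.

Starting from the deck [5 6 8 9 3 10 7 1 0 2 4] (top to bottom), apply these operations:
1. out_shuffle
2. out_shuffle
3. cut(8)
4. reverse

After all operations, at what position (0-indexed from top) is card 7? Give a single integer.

Answer: 5

Derivation:
After op 1 (out_shuffle): [5 7 6 1 8 0 9 2 3 4 10]
After op 2 (out_shuffle): [5 9 7 2 6 3 1 4 8 10 0]
After op 3 (cut(8)): [8 10 0 5 9 7 2 6 3 1 4]
After op 4 (reverse): [4 1 3 6 2 7 9 5 0 10 8]
Card 7 is at position 5.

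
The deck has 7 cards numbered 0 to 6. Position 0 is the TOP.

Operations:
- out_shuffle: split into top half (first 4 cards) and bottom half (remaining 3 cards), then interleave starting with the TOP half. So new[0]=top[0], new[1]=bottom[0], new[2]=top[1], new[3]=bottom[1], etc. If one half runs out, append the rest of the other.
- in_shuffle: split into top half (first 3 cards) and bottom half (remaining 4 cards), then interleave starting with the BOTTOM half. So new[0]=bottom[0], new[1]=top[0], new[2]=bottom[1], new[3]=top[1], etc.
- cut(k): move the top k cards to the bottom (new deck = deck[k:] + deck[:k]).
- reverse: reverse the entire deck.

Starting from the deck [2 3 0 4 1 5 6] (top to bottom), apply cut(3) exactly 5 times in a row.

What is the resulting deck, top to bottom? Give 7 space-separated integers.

After op 1 (cut(3)): [4 1 5 6 2 3 0]
After op 2 (cut(3)): [6 2 3 0 4 1 5]
After op 3 (cut(3)): [0 4 1 5 6 2 3]
After op 4 (cut(3)): [5 6 2 3 0 4 1]
After op 5 (cut(3)): [3 0 4 1 5 6 2]

Answer: 3 0 4 1 5 6 2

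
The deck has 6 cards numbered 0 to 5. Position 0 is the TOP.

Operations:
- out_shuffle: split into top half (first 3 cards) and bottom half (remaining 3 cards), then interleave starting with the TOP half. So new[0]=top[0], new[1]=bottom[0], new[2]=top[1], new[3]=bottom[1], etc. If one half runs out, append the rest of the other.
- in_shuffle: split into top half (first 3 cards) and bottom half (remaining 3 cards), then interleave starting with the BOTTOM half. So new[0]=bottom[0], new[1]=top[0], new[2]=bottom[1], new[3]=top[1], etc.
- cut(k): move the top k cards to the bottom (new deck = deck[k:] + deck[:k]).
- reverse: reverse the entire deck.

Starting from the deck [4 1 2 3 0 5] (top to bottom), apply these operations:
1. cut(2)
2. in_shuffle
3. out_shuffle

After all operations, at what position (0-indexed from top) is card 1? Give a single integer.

After op 1 (cut(2)): [2 3 0 5 4 1]
After op 2 (in_shuffle): [5 2 4 3 1 0]
After op 3 (out_shuffle): [5 3 2 1 4 0]
Card 1 is at position 3.

Answer: 3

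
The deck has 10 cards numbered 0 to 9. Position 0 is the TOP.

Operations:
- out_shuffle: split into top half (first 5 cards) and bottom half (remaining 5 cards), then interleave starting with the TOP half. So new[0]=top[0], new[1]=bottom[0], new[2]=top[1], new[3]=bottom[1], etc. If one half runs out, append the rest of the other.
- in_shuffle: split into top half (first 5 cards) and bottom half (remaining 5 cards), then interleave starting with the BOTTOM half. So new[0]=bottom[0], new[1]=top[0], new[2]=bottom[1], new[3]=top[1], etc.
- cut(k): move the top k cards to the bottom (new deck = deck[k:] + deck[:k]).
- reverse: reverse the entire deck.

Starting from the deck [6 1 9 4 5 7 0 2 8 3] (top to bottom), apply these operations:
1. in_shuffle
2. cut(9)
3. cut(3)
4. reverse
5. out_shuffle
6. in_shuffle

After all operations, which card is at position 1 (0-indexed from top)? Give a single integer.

Answer: 6

Derivation:
After op 1 (in_shuffle): [7 6 0 1 2 9 8 4 3 5]
After op 2 (cut(9)): [5 7 6 0 1 2 9 8 4 3]
After op 3 (cut(3)): [0 1 2 9 8 4 3 5 7 6]
After op 4 (reverse): [6 7 5 3 4 8 9 2 1 0]
After op 5 (out_shuffle): [6 8 7 9 5 2 3 1 4 0]
After op 6 (in_shuffle): [2 6 3 8 1 7 4 9 0 5]
Position 1: card 6.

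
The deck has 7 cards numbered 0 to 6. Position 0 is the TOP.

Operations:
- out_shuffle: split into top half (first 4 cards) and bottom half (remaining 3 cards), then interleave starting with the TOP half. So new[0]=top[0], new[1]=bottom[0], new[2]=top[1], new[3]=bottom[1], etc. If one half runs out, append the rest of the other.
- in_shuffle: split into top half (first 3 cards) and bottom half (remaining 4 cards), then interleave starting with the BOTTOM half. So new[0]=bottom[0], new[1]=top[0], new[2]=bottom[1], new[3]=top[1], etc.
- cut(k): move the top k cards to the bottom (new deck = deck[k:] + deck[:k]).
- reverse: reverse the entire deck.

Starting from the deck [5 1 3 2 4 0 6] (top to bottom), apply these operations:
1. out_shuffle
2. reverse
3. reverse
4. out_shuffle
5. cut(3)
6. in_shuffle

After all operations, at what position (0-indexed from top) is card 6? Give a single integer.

Answer: 1

Derivation:
After op 1 (out_shuffle): [5 4 1 0 3 6 2]
After op 2 (reverse): [2 6 3 0 1 4 5]
After op 3 (reverse): [5 4 1 0 3 6 2]
After op 4 (out_shuffle): [5 3 4 6 1 2 0]
After op 5 (cut(3)): [6 1 2 0 5 3 4]
After op 6 (in_shuffle): [0 6 5 1 3 2 4]
Card 6 is at position 1.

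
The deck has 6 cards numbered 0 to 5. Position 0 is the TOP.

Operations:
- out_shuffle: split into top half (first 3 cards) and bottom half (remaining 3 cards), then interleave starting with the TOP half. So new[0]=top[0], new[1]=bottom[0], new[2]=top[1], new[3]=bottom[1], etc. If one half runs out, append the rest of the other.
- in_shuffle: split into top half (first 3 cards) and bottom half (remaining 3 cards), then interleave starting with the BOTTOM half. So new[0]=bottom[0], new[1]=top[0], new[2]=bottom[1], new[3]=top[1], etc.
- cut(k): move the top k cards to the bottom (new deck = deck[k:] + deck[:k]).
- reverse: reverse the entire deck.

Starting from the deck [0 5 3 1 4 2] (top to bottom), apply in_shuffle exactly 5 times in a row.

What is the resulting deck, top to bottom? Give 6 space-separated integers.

Answer: 5 1 2 0 3 4

Derivation:
After op 1 (in_shuffle): [1 0 4 5 2 3]
After op 2 (in_shuffle): [5 1 2 0 3 4]
After op 3 (in_shuffle): [0 5 3 1 4 2]
After op 4 (in_shuffle): [1 0 4 5 2 3]
After op 5 (in_shuffle): [5 1 2 0 3 4]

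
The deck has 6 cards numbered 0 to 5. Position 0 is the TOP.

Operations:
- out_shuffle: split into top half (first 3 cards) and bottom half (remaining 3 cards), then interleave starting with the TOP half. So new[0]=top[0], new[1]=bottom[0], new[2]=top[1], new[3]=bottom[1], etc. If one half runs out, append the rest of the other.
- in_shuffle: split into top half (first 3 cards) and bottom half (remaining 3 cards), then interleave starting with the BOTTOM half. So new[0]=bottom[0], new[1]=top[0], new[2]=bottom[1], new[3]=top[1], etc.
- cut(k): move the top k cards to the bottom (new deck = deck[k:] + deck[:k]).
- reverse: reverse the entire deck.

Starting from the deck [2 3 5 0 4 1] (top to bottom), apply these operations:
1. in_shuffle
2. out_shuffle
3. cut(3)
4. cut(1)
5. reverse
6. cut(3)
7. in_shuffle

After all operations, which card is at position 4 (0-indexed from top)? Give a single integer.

Answer: 3

Derivation:
After op 1 (in_shuffle): [0 2 4 3 1 5]
After op 2 (out_shuffle): [0 3 2 1 4 5]
After op 3 (cut(3)): [1 4 5 0 3 2]
After op 4 (cut(1)): [4 5 0 3 2 1]
After op 5 (reverse): [1 2 3 0 5 4]
After op 6 (cut(3)): [0 5 4 1 2 3]
After op 7 (in_shuffle): [1 0 2 5 3 4]
Position 4: card 3.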